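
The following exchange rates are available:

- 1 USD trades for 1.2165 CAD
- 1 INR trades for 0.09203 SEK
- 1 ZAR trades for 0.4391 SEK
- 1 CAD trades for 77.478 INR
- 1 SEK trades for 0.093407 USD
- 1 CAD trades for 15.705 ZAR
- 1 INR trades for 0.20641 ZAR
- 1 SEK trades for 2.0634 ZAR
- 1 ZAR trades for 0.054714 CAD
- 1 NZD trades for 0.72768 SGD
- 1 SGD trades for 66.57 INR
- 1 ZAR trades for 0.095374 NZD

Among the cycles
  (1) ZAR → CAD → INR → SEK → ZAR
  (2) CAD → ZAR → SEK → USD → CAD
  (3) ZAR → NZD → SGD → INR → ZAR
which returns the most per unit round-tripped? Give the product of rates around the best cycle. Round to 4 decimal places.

0.9536

(1) 0.054714 × 77.478 × 0.09203 × 2.0634 = 0.80499
(2) 15.705 × 0.4391 × 0.093407 × 1.2165 = 0.78360
(3) 0.095374 × 0.72768 × 66.57 × 0.20641 = 0.95363
Highest is cycle (3) at 0.9536 (≤1, no arbitrage).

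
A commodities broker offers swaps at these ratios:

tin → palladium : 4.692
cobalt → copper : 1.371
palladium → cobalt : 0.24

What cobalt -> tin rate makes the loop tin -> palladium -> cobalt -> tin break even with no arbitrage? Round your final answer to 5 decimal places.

0.88804

Known legs of the cycle: 4.692 × 0.24 = 1.12608
For no arbitrage the full-cycle product must be 1, so the missing rate is 1 / 1.12608 ≈ 0.8880364.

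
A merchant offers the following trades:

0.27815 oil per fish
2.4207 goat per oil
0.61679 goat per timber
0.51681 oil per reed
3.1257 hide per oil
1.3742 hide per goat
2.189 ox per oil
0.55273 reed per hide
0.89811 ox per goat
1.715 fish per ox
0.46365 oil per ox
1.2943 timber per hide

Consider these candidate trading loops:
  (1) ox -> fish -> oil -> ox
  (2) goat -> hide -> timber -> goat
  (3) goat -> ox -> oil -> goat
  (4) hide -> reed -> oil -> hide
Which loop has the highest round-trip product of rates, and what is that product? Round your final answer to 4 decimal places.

1.0970

(1) 1.715 × 0.27815 × 2.189 = 1.04421
(2) 1.3742 × 1.2943 × 0.61679 = 1.09704
(3) 0.89811 × 0.46365 × 2.4207 = 1.00800
(4) 0.55273 × 0.51681 × 3.1257 = 0.89288
Highest is cycle (2) at 1.0970 (>1, arbitrage).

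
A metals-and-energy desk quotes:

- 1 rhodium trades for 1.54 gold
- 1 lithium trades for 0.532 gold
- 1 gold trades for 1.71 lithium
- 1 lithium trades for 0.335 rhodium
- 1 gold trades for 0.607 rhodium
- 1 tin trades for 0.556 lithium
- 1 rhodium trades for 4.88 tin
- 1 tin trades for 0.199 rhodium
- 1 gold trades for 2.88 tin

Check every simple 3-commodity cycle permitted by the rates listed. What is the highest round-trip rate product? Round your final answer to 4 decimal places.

0.9089

rhodium→tin→lithium→rhodium: 4.88 × 0.556 × 0.335 = 0.90895
rhodium→gold→tin→rhodium: 1.54 × 2.88 × 0.199 = 0.88260
rhodium→gold→lithium→rhodium: 1.54 × 1.71 × 0.335 = 0.88219
gold→tin→lithium→gold: 2.88 × 0.556 × 0.532 = 0.85188
Maximum is rhodium→tin→lithium→rhodium at 0.9089; no arbitrage — every cycle loses value.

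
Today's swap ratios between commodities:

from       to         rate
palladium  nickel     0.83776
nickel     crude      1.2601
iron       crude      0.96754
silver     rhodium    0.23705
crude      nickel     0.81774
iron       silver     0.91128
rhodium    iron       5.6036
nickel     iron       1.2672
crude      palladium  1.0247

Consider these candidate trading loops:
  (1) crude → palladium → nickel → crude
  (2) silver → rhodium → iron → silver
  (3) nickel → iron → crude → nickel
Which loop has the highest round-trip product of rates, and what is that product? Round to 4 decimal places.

1.2105

(1) 1.0247 × 0.83776 × 1.2601 = 1.08174
(2) 0.23705 × 5.6036 × 0.91128 = 1.21048
(3) 1.2672 × 0.96754 × 0.81774 = 1.00260
Highest is cycle (2) at 1.2105 (>1, arbitrage).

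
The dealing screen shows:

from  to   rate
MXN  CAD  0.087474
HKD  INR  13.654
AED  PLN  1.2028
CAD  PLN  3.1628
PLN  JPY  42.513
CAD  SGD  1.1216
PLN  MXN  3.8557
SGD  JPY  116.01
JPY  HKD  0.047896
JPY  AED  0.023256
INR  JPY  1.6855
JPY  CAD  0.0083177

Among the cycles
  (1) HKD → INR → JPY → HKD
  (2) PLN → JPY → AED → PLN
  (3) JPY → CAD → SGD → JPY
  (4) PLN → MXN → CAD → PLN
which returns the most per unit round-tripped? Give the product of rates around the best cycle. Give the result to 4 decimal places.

(1) 13.654 × 1.6855 × 0.047896 = 1.10227
(2) 42.513 × 0.023256 × 1.2028 = 1.18919
(3) 0.0083177 × 1.1216 × 116.01 = 1.08227
(4) 3.8557 × 0.087474 × 3.1628 = 1.06673
Highest is cycle (2) at 1.1892 (>1, arbitrage).

1.1892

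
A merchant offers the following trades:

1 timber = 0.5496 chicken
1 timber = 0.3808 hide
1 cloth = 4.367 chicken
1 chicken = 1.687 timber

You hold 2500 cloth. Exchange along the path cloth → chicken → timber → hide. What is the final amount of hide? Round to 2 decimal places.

2500 cloth × 4.367 = 10917.5 chicken
10917.5 chicken × 1.687 = 18417.8225 timber
18417.8225 timber × 0.3808 = 7013.506808 hide

7013.51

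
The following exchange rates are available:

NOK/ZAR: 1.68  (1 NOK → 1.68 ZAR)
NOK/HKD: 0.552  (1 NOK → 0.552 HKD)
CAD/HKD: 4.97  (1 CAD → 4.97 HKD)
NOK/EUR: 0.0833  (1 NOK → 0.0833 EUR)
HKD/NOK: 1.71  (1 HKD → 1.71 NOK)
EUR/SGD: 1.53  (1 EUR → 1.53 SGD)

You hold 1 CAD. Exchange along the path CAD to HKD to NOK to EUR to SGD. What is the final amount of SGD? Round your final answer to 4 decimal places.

1 CAD × 4.97 = 4.97 HKD
4.97 HKD × 1.71 = 8.4987 NOK
8.4987 NOK × 0.0833 = 0.70794171 EUR
0.70794171 EUR × 1.53 = 1.0831508163 SGD

1.0832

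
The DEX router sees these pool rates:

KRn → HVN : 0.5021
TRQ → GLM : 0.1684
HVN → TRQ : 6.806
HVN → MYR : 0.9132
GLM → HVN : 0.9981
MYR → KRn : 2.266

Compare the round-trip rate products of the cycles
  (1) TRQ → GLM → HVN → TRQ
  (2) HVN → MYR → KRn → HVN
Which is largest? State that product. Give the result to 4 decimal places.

1.1440

(1) 0.1684 × 0.9981 × 6.806 = 1.14395
(2) 0.9132 × 2.266 × 0.5021 = 1.03900
Highest is cycle (1) at 1.1440 (>1, arbitrage).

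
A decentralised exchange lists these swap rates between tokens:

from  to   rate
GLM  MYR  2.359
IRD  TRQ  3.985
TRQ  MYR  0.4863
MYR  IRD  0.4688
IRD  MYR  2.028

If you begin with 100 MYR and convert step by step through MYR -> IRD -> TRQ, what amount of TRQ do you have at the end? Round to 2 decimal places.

100 MYR × 0.4688 = 46.88 IRD
46.88 IRD × 3.985 = 186.8168 TRQ

186.82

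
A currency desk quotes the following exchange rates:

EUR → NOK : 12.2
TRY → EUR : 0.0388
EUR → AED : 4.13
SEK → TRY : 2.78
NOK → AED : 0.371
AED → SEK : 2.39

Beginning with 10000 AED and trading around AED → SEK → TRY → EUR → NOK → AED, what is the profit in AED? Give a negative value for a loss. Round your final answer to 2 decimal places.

10000 AED × 2.39 = 23900 SEK
23900 SEK × 2.78 = 66442 TRY
66442 TRY × 0.0388 = 2577.9496 EUR
2577.9496 EUR × 12.2 = 31450.98512 NOK
31450.98512 NOK × 0.371 = 11668.31547952 AED
Net change: 11668.31547952 − 10000 = 1668.31547952 AED

1668.32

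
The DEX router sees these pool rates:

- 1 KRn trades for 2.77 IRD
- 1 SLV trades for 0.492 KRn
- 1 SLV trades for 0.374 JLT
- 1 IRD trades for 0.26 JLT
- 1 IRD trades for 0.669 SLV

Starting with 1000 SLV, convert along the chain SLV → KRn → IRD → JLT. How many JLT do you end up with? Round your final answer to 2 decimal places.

354.34

1000 SLV × 0.492 = 492 KRn
492 KRn × 2.77 = 1362.84 IRD
1362.84 IRD × 0.26 = 354.3384 JLT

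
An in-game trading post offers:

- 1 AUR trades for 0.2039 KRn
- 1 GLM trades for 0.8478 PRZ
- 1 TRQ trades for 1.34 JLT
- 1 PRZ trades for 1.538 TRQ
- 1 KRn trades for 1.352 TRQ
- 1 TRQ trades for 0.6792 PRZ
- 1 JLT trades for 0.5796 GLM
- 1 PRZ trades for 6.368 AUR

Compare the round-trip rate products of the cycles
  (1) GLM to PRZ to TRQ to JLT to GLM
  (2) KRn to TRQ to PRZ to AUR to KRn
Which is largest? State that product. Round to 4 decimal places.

(1) 0.8478 × 1.538 × 1.34 × 0.5796 = 1.01270
(2) 1.352 × 0.6792 × 6.368 × 0.2039 = 1.19232
Highest is cycle (2) at 1.1923 (>1, arbitrage).

1.1923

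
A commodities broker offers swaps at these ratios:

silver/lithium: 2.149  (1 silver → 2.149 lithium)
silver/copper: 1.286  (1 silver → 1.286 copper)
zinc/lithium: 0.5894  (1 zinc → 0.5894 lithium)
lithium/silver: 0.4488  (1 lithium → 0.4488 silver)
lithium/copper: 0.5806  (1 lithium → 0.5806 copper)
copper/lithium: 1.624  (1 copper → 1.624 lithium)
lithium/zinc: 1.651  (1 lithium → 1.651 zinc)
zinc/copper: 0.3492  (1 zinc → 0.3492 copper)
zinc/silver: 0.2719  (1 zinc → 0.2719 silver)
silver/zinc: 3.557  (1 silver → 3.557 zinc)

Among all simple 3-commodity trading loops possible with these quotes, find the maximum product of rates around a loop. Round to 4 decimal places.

0.9647

zinc→silver→lithium→zinc: 0.2719 × 2.149 × 1.651 = 0.96470
zinc→lithium→silver→zinc: 0.5894 × 0.4488 × 3.557 = 0.94091
copper→lithium→silver→copper: 1.624 × 0.4488 × 1.286 = 0.93730
copper→lithium→zinc→copper: 1.624 × 1.651 × 0.3492 = 0.93628
Maximum is zinc→silver→lithium→zinc at 0.9647; no arbitrage — every cycle loses value.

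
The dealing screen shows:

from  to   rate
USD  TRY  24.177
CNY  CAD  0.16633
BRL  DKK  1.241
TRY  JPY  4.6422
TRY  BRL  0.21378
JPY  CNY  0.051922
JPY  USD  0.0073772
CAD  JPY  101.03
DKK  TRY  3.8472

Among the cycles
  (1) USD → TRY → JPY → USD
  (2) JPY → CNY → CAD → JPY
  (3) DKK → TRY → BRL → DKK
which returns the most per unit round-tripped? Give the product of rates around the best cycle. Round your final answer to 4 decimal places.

(1) 24.177 × 4.6422 × 0.0073772 = 0.82798
(2) 0.051922 × 0.16633 × 101.03 = 0.87251
(3) 3.8472 × 0.21378 × 1.241 = 1.02067
Highest is cycle (3) at 1.0207 (>1, arbitrage).

1.0207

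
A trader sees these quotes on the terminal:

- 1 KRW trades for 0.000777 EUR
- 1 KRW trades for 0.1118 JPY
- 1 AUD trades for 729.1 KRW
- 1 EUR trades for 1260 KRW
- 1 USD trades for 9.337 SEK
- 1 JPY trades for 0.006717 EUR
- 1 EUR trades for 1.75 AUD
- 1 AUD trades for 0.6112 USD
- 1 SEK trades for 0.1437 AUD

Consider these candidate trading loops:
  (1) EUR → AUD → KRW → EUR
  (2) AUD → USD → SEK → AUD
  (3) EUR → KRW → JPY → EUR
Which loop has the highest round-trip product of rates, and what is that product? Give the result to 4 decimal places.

0.9914

(1) 1.75 × 729.1 × 0.000777 = 0.99139
(2) 0.6112 × 9.337 × 0.1437 = 0.82006
(3) 1260 × 0.1118 × 0.006717 = 0.94621
Highest is cycle (1) at 0.9914 (≤1, no arbitrage).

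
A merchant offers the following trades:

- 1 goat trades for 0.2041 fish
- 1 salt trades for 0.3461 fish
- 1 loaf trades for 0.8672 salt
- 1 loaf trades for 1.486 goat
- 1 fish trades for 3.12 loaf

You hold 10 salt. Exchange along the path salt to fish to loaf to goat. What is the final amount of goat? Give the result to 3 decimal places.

16.046

10 salt × 0.3461 = 3.461 fish
3.461 fish × 3.12 = 10.79832 loaf
10.79832 loaf × 1.486 = 16.04630352 goat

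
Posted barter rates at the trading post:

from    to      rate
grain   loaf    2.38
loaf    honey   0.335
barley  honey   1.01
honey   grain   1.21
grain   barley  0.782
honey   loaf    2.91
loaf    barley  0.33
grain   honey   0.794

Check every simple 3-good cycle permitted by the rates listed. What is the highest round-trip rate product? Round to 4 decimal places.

0.9699

loaf→barley→honey→loaf: 0.33 × 1.01 × 2.91 = 0.96990
loaf→honey→grain→loaf: 0.335 × 1.21 × 2.38 = 0.96473
honey→grain→barley→honey: 1.21 × 0.782 × 1.01 = 0.95568
Maximum is loaf→barley→honey→loaf at 0.9699; no arbitrage — every cycle loses value.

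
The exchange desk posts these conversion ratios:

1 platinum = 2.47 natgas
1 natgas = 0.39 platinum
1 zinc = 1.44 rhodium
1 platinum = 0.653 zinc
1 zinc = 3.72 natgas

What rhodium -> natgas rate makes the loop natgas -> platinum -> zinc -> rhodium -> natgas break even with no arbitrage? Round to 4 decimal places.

2.7268

Known legs of the cycle: 0.39 × 0.653 × 1.44 = 0.3667248
For no arbitrage the full-cycle product must be 1, so the missing rate is 1 / 0.3667248 ≈ 2.726840.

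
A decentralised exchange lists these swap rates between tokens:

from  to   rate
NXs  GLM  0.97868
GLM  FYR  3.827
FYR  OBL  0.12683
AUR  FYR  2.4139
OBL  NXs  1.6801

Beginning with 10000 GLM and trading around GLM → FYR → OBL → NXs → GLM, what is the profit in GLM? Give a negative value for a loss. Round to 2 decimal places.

10000 GLM × 3.827 = 38270 FYR
38270 FYR × 0.12683 = 4853.7841 OBL
4853.7841 OBL × 1.6801 = 8154.84266641 NXs
8154.84266641 NXs × 0.97868 = 7980.9814207621388 GLM
Net change: 7980.9814207621388 − 10000 = -2019.0185792378612 GLM

-2019.02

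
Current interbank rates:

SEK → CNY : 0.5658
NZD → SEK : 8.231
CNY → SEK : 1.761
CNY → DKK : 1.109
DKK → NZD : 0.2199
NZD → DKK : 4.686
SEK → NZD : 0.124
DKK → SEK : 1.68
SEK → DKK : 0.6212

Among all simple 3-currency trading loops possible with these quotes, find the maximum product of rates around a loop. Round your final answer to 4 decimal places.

1.1244

DKK→NZD→SEK→DKK: 0.2199 × 8.231 × 0.6212 = 1.12437
DKK→SEK→CNY→DKK: 1.68 × 0.5658 × 1.109 = 1.05415
DKK→SEK→NZD→DKK: 1.68 × 0.124 × 4.686 = 0.97619
Maximum is DKK→NZD→SEK→DKK at 1.1244; arbitrage exists.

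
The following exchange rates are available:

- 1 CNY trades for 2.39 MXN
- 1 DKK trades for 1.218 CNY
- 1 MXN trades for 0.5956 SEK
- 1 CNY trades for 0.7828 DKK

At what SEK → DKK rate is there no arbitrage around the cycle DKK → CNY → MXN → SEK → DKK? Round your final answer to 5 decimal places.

Known legs of the cycle: 1.218 × 2.39 × 0.5956 = 1.733803512
For no arbitrage the full-cycle product must be 1, so the missing rate is 1 / 1.733803512 ≈ 0.5767666.

0.57677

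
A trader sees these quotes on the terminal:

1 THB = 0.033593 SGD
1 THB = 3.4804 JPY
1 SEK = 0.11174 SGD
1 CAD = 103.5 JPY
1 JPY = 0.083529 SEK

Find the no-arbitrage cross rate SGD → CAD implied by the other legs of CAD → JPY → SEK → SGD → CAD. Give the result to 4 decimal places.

1.0352

Known legs of the cycle: 103.5 × 0.083529 × 0.11174 = 0.96602040261
For no arbitrage the full-cycle product must be 1, so the missing rate is 1 / 0.96602040261 ≈ 1.035175.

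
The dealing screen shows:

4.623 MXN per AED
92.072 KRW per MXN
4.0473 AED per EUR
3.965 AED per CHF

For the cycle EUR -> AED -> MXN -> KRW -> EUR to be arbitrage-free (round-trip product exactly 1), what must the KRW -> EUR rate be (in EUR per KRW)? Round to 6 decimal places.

0.000580

Known legs of the cycle: 4.0473 × 4.623 × 92.072 = 1722.7286148888
For no arbitrage the full-cycle product must be 1, so the missing rate is 1 / 1722.7286148888 ≈ 0.00058047.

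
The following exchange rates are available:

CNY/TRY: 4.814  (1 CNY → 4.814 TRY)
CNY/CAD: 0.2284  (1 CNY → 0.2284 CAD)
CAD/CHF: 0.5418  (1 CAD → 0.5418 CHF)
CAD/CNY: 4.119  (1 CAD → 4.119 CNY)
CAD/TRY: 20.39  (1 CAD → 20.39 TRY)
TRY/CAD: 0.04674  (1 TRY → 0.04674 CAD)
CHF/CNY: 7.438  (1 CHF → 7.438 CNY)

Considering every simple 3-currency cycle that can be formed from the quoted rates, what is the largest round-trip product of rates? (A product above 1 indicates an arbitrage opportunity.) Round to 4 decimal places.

TRY→CAD→CNY→TRY: 0.04674 × 4.119 × 4.814 = 0.92680
CHF→CNY→CAD→CHF: 7.438 × 0.2284 × 0.5418 = 0.92043
Maximum is TRY→CAD→CNY→TRY at 0.9268; no arbitrage — every cycle loses value.

0.9268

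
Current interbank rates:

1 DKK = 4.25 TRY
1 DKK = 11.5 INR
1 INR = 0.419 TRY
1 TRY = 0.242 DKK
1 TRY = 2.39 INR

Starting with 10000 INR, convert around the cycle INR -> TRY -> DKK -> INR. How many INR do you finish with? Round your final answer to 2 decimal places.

11660.77

10000 INR × 0.419 = 4190 TRY
4190 TRY × 0.242 = 1013.98 DKK
1013.98 DKK × 11.5 = 11660.77 INR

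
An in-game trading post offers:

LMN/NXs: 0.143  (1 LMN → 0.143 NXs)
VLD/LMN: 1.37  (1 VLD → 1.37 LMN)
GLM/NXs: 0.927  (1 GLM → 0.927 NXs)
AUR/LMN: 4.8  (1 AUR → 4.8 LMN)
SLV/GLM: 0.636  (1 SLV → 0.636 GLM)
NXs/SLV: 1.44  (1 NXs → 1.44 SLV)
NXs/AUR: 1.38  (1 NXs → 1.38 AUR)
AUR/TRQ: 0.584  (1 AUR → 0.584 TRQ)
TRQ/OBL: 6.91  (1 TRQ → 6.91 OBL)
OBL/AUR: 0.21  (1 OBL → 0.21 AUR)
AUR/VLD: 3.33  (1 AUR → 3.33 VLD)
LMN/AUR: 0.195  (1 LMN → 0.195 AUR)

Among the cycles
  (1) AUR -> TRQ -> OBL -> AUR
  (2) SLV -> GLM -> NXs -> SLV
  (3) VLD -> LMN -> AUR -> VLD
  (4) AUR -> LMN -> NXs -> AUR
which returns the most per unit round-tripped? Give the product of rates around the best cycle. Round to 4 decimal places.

0.9472

(1) 0.584 × 6.91 × 0.21 = 0.84744
(2) 0.636 × 0.927 × 1.44 = 0.84898
(3) 1.37 × 0.195 × 3.33 = 0.88961
(4) 4.8 × 0.143 × 1.38 = 0.94723
Highest is cycle (4) at 0.9472 (≤1, no arbitrage).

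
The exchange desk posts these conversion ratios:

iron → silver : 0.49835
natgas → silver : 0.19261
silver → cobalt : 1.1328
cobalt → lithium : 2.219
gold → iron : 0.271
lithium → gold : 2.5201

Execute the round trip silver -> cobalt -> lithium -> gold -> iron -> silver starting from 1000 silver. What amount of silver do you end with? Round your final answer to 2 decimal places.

1000 silver × 1.1328 = 1132.8 cobalt
1132.8 cobalt × 2.219 = 2513.6832 lithium
2513.6832 lithium × 2.5201 = 6334.73303232 gold
6334.73303232 gold × 0.271 = 1716.71265175872 iron
1716.71265175872 iron × 0.49835 = 855.523750003958112 silver

855.52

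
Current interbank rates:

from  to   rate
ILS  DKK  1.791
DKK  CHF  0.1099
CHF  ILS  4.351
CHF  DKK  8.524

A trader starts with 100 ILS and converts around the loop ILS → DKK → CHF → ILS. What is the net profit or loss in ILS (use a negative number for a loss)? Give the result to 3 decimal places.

-14.359

100 ILS × 1.791 = 179.1 DKK
179.1 DKK × 0.1099 = 19.68309 CHF
19.68309 CHF × 4.351 = 85.64112459 ILS
Net change: 85.64112459 − 100 = -14.35887541 ILS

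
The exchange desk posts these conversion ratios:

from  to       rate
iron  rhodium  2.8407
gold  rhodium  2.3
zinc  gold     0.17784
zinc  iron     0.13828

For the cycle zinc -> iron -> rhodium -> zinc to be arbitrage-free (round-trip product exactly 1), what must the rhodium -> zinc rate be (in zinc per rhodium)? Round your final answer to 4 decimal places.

Known legs of the cycle: 0.13828 × 2.8407 = 0.392811996
For no arbitrage the full-cycle product must be 1, so the missing rate is 1 / 0.392811996 ≈ 2.545747.

2.5457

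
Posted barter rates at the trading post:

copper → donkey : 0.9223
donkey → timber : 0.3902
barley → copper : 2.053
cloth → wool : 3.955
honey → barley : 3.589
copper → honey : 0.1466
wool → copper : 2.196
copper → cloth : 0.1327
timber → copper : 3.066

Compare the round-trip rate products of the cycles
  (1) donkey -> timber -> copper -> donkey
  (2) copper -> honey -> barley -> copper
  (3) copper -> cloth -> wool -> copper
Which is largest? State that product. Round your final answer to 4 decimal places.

1.1525

(1) 0.3902 × 3.066 × 0.9223 = 1.10340
(2) 0.1466 × 3.589 × 2.053 = 1.08018
(3) 0.1327 × 3.955 × 2.196 = 1.15252
Highest is cycle (3) at 1.1525 (>1, arbitrage).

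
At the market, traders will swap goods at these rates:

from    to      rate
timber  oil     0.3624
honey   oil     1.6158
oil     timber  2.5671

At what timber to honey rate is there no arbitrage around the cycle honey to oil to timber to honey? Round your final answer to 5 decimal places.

Known legs of the cycle: 1.6158 × 2.5671 = 4.14792018
For no arbitrage the full-cycle product must be 1, so the missing rate is 1 / 4.14792018 ≈ 0.2410847.

0.24108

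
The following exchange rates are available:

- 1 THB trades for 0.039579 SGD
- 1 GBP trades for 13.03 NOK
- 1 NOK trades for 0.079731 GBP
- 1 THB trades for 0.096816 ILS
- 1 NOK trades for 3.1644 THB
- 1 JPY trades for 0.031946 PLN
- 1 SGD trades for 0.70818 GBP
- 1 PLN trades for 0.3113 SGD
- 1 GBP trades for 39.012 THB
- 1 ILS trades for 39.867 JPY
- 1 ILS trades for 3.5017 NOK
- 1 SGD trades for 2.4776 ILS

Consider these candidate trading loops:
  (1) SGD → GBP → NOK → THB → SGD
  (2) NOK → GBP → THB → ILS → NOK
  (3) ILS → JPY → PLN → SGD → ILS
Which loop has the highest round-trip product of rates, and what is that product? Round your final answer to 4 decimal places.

1.1557

(1) 0.70818 × 13.03 × 3.1644 × 0.039579 = 1.15570
(2) 0.079731 × 39.012 × 0.096816 × 3.5017 = 1.05451
(3) 39.867 × 0.031946 × 0.3113 × 2.4776 = 0.98229
Highest is cycle (1) at 1.1557 (>1, arbitrage).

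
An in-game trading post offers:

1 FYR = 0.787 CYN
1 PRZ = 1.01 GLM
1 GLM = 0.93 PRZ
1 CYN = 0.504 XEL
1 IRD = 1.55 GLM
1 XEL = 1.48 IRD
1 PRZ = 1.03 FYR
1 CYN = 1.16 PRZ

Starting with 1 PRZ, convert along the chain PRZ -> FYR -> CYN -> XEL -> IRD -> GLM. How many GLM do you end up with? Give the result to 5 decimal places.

1 PRZ × 1.03 = 1.03 FYR
1.03 FYR × 0.787 = 0.81061 CYN
0.81061 CYN × 0.504 = 0.40854744 XEL
0.40854744 XEL × 1.48 = 0.6046502112 IRD
0.6046502112 IRD × 1.55 = 0.93720782736 GLM

0.93721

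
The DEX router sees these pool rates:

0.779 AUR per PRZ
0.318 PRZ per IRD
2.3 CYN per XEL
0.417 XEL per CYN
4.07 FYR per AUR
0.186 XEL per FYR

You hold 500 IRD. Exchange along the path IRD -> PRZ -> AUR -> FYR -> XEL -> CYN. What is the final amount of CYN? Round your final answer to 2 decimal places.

215.66

500 IRD × 0.318 = 159 PRZ
159 PRZ × 0.779 = 123.861 AUR
123.861 AUR × 4.07 = 504.11427 FYR
504.11427 FYR × 0.186 = 93.76525422 XEL
93.76525422 XEL × 2.3 = 215.660084706 CYN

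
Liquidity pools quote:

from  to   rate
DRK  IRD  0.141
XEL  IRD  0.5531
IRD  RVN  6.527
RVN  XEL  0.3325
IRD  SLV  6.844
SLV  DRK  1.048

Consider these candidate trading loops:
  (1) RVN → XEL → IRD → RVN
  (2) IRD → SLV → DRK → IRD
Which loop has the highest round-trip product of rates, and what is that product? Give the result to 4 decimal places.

1.2004

(1) 0.3325 × 0.5531 × 6.527 = 1.20035
(2) 6.844 × 1.048 × 0.141 = 1.01132
Highest is cycle (1) at 1.2004 (>1, arbitrage).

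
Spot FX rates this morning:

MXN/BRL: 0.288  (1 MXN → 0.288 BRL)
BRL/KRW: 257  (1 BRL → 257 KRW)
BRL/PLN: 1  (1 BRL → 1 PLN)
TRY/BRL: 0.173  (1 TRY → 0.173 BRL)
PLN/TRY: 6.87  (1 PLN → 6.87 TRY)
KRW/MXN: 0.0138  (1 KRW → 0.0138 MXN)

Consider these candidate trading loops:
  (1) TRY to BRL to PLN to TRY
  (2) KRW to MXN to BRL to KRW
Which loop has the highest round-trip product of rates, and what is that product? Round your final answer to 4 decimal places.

1.1885

(1) 0.173 × 1 × 6.87 = 1.18851
(2) 0.0138 × 0.288 × 257 = 1.02142
Highest is cycle (1) at 1.1885 (>1, arbitrage).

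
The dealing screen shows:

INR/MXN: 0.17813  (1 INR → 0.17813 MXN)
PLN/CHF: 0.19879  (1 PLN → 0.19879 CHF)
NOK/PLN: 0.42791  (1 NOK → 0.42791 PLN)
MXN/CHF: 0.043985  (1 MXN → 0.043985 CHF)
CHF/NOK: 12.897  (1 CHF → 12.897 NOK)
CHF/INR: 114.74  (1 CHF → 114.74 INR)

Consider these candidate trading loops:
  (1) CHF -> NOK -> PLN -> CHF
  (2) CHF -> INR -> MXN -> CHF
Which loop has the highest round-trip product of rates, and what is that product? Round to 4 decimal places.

(1) 12.897 × 0.42791 × 0.19879 = 1.09707
(2) 114.74 × 0.17813 × 0.043985 = 0.89899
Highest is cycle (1) at 1.0971 (>1, arbitrage).

1.0971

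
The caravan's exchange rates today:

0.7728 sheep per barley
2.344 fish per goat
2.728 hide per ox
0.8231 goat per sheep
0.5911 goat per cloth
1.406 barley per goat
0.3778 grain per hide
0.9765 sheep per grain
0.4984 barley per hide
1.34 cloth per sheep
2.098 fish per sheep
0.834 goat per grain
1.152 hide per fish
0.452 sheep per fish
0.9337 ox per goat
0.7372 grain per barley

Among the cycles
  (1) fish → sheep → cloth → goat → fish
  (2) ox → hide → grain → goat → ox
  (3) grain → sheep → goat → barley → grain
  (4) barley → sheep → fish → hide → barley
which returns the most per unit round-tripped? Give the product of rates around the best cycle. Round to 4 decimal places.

0.9309

(1) 0.452 × 1.34 × 0.5911 × 2.344 = 0.83919
(2) 2.728 × 0.3778 × 0.834 × 0.9337 = 0.80256
(3) 0.9765 × 0.8231 × 1.406 × 0.7372 = 0.83310
(4) 0.7728 × 2.098 × 1.152 × 0.4984 = 0.93090
Highest is cycle (4) at 0.9309 (≤1, no arbitrage).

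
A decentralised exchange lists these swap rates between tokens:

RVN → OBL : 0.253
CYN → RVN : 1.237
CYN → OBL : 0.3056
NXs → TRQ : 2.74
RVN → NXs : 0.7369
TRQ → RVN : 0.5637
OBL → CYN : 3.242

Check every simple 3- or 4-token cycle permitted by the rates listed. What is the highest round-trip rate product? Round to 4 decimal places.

1.1382

RVN→NXs→TRQ→RVN: 0.7369 × 2.74 × 0.5637 = 1.13817
CYN→RVN→OBL→CYN: 1.237 × 0.253 × 3.242 = 1.01462
Maximum is RVN→NXs→TRQ→RVN at 1.1382; arbitrage exists.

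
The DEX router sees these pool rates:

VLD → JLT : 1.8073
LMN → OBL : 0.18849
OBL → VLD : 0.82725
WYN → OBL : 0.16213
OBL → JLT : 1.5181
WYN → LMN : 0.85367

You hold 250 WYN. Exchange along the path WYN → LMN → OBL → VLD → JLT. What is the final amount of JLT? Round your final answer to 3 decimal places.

250 WYN × 0.85367 = 213.4175 LMN
213.4175 LMN × 0.18849 = 40.227064575 OBL
40.227064575 OBL × 0.82725 = 33.27783916966875 VLD
33.27783916966875 VLD × 1.8073 = 60.143038731342331875 JLT

60.143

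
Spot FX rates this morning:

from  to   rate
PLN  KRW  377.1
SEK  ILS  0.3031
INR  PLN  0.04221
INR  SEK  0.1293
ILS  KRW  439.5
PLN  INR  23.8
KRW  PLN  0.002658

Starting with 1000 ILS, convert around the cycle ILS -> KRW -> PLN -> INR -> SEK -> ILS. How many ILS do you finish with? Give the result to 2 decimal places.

1000 ILS × 439.5 = 439500 KRW
439500 KRW × 0.002658 = 1168.191 PLN
1168.191 PLN × 23.8 = 27802.9458 INR
27802.9458 INR × 0.1293 = 3594.92089194 SEK
3594.92089194 SEK × 0.3031 = 1089.620522347014 ILS

1089.62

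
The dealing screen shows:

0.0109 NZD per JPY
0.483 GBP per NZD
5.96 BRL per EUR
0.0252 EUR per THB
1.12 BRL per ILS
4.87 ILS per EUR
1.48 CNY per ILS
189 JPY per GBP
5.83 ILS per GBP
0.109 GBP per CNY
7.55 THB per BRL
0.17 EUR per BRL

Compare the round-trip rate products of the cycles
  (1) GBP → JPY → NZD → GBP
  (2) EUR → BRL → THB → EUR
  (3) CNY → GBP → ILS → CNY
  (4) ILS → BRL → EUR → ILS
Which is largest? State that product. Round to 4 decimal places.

1.1339

(1) 189 × 0.0109 × 0.483 = 0.99503
(2) 5.96 × 7.55 × 0.0252 = 1.13395
(3) 0.109 × 5.83 × 1.48 = 0.94050
(4) 1.12 × 0.17 × 4.87 = 0.92725
Highest is cycle (2) at 1.1339 (>1, arbitrage).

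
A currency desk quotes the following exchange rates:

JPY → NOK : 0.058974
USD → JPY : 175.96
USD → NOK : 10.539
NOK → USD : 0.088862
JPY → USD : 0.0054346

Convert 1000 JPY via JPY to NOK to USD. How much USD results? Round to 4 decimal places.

1000 JPY × 0.058974 = 58.974 NOK
58.974 NOK × 0.088862 = 5.240547588 USD

5.2405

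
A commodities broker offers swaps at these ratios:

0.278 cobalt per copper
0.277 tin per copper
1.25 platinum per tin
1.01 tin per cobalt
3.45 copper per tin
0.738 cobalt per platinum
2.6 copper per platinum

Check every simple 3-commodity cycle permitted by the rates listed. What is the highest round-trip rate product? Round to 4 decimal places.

0.9687

tin→copper→cobalt→tin: 3.45 × 0.278 × 1.01 = 0.96869
tin→platinum→cobalt→tin: 1.25 × 0.738 × 1.01 = 0.93173
tin→platinum→copper→tin: 1.25 × 2.6 × 0.277 = 0.90025
Maximum is tin→copper→cobalt→tin at 0.9687; no arbitrage — every cycle loses value.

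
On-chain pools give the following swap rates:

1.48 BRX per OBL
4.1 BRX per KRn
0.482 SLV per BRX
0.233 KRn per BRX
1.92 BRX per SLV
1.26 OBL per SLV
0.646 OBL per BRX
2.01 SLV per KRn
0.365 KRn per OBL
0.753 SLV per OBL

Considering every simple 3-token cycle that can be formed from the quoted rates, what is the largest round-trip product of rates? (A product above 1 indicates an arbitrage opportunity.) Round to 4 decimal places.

KRn→BRX→OBL→KRn: 4.1 × 0.646 × 0.365 = 0.96674
BRX→OBL→SLV→BRX: 0.646 × 0.753 × 1.92 = 0.93396
KRn→SLV→OBL→KRn: 2.01 × 1.26 × 0.365 = 0.92440
KRn→SLV→BRX→KRn: 2.01 × 1.92 × 0.233 = 0.89919
BRX→SLV→OBL→BRX: 0.482 × 1.26 × 1.48 = 0.89883
Maximum is KRn→BRX→OBL→KRn at 0.9667; no arbitrage — every cycle loses value.

0.9667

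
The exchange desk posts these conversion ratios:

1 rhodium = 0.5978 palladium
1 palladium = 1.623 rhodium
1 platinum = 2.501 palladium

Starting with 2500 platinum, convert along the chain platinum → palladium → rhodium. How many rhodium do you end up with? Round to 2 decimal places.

10147.81

2500 platinum × 2.501 = 6252.5 palladium
6252.5 palladium × 1.623 = 10147.8075 rhodium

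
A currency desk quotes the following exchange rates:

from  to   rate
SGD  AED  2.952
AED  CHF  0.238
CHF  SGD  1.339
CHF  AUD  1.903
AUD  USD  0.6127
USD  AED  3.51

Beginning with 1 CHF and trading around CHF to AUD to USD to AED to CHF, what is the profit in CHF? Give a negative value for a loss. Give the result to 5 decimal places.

1 CHF × 1.903 = 1.903 AUD
1.903 AUD × 0.6127 = 1.1659681 USD
1.1659681 USD × 3.51 = 4.092548031 AED
4.092548031 AED × 0.238 = 0.974026431378 CHF
Net change: 0.974026431378 − 1 = -0.025973568622 CHF

-0.02597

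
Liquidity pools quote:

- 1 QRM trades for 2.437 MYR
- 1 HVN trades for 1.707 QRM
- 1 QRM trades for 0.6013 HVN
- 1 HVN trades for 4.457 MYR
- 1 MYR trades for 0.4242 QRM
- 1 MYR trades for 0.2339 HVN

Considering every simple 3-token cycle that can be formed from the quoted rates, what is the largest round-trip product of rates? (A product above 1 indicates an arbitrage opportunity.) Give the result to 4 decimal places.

1.1369

QRM→HVN→MYR→QRM: 0.6013 × 4.457 × 0.4242 = 1.13685
QRM→MYR→HVN→QRM: 2.437 × 0.2339 × 1.707 = 0.97301
Maximum is QRM→HVN→MYR→QRM at 1.1369; arbitrage exists.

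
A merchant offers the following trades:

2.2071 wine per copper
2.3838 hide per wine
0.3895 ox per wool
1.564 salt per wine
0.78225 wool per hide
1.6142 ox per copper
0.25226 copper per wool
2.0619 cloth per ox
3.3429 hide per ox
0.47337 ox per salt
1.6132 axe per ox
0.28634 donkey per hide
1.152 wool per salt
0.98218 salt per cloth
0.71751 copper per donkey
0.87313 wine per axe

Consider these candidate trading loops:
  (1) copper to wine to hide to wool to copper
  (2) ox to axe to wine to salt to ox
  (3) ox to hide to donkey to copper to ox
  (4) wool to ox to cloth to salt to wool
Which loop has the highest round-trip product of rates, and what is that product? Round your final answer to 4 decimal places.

(1) 2.2071 × 2.3838 × 0.78225 × 0.25226 = 1.03821
(2) 1.6132 × 0.87313 × 1.564 × 0.47337 = 1.04281
(3) 3.3429 × 0.28634 × 0.71751 × 1.6142 = 1.10864
(4) 0.3895 × 2.0619 × 0.98218 × 1.152 = 0.90870
Highest is cycle (3) at 1.1086 (>1, arbitrage).

1.1086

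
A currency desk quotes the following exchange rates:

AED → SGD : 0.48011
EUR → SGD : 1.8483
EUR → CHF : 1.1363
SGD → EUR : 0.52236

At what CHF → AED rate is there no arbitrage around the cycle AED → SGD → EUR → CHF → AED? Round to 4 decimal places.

3.5091

Known legs of the cycle: 0.48011 × 0.52236 × 1.1363 = 0.28497297198348
For no arbitrage the full-cycle product must be 1, so the missing rate is 1 / 0.28497297198348 ≈ 3.509105.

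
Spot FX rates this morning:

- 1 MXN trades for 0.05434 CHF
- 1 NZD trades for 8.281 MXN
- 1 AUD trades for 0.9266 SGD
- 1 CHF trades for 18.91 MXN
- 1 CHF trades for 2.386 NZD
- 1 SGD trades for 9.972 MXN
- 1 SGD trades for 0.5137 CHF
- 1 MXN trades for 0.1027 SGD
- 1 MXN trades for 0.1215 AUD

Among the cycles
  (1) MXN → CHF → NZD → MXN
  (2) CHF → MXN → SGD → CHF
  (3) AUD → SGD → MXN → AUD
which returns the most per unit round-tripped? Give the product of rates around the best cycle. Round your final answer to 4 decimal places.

(1) 0.05434 × 2.386 × 8.281 = 1.07368
(2) 18.91 × 0.1027 × 0.5137 = 0.99763
(3) 0.9266 × 9.972 × 0.1215 = 1.12267
Highest is cycle (3) at 1.1227 (>1, arbitrage).

1.1227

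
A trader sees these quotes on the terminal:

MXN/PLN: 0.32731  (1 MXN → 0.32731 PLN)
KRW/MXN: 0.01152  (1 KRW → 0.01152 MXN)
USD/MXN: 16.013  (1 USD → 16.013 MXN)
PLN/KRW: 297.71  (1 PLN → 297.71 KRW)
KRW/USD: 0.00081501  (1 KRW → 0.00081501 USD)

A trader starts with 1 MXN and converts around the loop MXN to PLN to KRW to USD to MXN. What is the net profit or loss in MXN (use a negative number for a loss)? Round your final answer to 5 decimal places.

0.27171

1 MXN × 0.32731 = 0.32731 PLN
0.32731 PLN × 297.71 = 97.4434601 KRW
97.4434601 KRW × 0.00081501 = 0.079417394416101 USD
0.079417394416101 USD × 16.013 = 1.271710736785025313 MXN
Net change: 1.271710736785025313 − 1 = 0.271710736785025313 MXN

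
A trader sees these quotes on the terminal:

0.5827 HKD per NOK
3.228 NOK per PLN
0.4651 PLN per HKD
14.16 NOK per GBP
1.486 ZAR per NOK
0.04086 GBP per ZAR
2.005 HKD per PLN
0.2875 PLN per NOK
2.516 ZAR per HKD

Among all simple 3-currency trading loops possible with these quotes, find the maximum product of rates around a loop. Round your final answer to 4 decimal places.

0.8748

PLN→NOK→HKD→PLN: 3.228 × 0.5827 × 0.4651 = 0.87483
GBP→NOK→ZAR→GBP: 14.16 × 1.486 × 0.04086 = 0.85977
Maximum is PLN→NOK→HKD→PLN at 0.8748; no arbitrage — every cycle loses value.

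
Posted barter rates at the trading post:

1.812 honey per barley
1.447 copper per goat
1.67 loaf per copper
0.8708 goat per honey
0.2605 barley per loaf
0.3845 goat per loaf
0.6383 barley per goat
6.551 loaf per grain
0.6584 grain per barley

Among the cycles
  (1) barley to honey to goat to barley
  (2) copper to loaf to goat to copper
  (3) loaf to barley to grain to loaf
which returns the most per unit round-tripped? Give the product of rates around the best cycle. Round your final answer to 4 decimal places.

1.1236

(1) 1.812 × 0.8708 × 0.6383 = 1.00717
(2) 1.67 × 0.3845 × 1.447 = 0.92914
(3) 0.2605 × 0.6584 × 6.551 = 1.12358
Highest is cycle (3) at 1.1236 (>1, arbitrage).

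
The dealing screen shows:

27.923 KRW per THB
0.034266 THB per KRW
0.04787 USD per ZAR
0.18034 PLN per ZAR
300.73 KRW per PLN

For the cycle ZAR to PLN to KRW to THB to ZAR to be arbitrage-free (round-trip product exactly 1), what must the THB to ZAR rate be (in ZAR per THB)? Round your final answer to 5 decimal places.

0.53811

Known legs of the cycle: 0.18034 × 300.73 × 0.034266 = 1.8583701892212
For no arbitrage the full-cycle product must be 1, so the missing rate is 1 / 1.8583701892212 ≈ 0.5381059.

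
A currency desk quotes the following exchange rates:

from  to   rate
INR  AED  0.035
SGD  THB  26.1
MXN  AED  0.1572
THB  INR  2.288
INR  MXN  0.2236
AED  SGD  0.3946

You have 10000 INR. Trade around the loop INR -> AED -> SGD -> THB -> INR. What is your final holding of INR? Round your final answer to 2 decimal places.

8247.49

10000 INR × 0.035 = 350 AED
350 AED × 0.3946 = 138.11 SGD
138.11 SGD × 26.1 = 3604.671 THB
3604.671 THB × 2.288 = 8247.487248 INR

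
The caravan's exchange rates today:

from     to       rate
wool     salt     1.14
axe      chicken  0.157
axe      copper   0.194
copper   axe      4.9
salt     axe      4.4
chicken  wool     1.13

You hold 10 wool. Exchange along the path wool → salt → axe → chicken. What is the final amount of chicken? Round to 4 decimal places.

10 wool × 1.14 = 11.4 salt
11.4 salt × 4.4 = 50.16 axe
50.16 axe × 0.157 = 7.87512 chicken

7.8751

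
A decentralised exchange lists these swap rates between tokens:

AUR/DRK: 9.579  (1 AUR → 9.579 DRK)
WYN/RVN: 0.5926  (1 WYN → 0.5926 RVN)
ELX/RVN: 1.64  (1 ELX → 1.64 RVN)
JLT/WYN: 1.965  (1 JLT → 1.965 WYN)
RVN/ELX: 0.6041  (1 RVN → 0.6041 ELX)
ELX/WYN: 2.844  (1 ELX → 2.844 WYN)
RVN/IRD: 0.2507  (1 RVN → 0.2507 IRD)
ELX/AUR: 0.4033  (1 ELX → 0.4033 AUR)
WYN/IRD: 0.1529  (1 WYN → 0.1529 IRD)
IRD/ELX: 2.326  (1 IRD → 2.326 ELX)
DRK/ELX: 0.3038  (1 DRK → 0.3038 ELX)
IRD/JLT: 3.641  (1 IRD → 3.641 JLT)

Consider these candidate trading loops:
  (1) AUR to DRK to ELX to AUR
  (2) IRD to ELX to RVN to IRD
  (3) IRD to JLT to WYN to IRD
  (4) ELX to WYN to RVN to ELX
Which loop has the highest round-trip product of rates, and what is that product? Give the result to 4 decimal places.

1.1736

(1) 9.579 × 0.3038 × 0.4033 = 1.17364
(2) 2.326 × 1.64 × 0.2507 = 0.95633
(3) 3.641 × 1.965 × 0.1529 = 1.09393
(4) 2.844 × 0.5926 × 0.6041 = 1.01812
Highest is cycle (1) at 1.1736 (>1, arbitrage).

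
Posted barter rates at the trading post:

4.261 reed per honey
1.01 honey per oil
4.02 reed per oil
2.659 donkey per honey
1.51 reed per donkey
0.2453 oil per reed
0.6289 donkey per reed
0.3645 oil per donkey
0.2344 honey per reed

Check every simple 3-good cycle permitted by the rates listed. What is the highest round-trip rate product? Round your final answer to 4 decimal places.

1.0557

oil→honey→reed→oil: 1.01 × 4.261 × 0.2453 = 1.05568
oil→honey→donkey→oil: 1.01 × 2.659 × 0.3645 = 0.97890
honey→donkey→reed→honey: 2.659 × 1.51 × 0.2344 = 0.94114
oil→reed→donkey→oil: 4.02 × 0.6289 × 0.3645 = 0.92152
Maximum is oil→honey→reed→oil at 1.0557; arbitrage exists.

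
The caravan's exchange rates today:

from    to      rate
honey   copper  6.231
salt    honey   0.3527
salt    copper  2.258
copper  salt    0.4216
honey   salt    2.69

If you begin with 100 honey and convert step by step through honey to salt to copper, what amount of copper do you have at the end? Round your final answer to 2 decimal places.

607.40

100 honey × 2.69 = 269 salt
269 salt × 2.258 = 607.402 copper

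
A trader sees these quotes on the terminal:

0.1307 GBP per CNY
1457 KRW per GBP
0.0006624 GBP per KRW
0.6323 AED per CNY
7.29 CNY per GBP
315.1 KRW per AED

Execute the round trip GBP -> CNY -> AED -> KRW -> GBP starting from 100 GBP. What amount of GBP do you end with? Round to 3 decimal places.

96.210

100 GBP × 7.29 = 729 CNY
729 CNY × 0.6323 = 460.9467 AED
460.9467 AED × 315.1 = 145244.30517 KRW
145244.30517 KRW × 0.0006624 = 96.209827744608 GBP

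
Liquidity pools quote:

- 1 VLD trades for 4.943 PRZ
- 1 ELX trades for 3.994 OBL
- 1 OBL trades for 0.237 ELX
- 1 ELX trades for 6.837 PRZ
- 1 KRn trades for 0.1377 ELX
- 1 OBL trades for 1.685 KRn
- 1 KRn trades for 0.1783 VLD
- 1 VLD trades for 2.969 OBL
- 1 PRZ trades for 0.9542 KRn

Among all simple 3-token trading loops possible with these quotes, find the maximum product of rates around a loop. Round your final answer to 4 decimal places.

0.9267

ELX→OBL→KRn→ELX: 3.994 × 1.685 × 0.1377 = 0.92671
PRZ→KRn→ELX→PRZ: 0.9542 × 0.1377 × 6.837 = 0.89834
KRn→VLD→OBL→KRn: 0.1783 × 2.969 × 1.685 = 0.89199
PRZ→KRn→VLD→PRZ: 0.9542 × 0.1783 × 4.943 = 0.84097
Maximum is ELX→OBL→KRn→ELX at 0.9267; no arbitrage — every cycle loses value.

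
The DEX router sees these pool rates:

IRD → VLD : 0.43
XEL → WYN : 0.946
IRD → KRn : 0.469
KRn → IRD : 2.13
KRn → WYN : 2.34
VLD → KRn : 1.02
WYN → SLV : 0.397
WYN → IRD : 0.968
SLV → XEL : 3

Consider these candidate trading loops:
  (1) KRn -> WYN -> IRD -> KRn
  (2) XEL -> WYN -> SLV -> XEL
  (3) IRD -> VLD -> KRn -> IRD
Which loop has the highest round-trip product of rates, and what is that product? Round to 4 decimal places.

1.1267

(1) 2.34 × 0.968 × 0.469 = 1.06234
(2) 0.946 × 0.397 × 3 = 1.12669
(3) 0.43 × 1.02 × 2.13 = 0.93422
Highest is cycle (2) at 1.1267 (>1, arbitrage).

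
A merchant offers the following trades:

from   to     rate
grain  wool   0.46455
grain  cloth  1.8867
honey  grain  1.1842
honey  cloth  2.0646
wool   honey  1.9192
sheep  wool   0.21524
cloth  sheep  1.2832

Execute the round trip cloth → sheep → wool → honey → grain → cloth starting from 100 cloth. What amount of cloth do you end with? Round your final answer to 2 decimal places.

118.43

100 cloth × 1.2832 = 128.32 sheep
128.32 sheep × 0.21524 = 27.6195968 wool
27.6195968 wool × 1.9192 = 53.00753017856 honey
53.00753017856 honey × 1.1842 = 62.771517237450752 grain
62.771517237450752 grain × 1.8867 = 118.4310215718983337984 cloth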